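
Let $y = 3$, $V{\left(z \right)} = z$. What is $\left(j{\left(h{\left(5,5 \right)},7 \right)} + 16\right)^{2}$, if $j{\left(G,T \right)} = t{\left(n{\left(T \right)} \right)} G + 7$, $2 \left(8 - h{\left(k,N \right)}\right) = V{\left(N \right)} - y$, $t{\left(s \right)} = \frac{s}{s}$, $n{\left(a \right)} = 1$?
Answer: $900$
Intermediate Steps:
$t{\left(s \right)} = 1$
$h{\left(k,N \right)} = \frac{19}{2} - \frac{N}{2}$ ($h{\left(k,N \right)} = 8 - \frac{N - 3}{2} = 8 - \frac{-3 + N}{2} = 8 - \left(- \frac{3}{2} + \frac{N}{2}\right) = \frac{19}{2} - \frac{N}{2}$)
$j{\left(G,T \right)} = 7 + G$ ($j{\left(G,T \right)} = 1 G + 7 = G + 7 = 7 + G$)
$\left(j{\left(h{\left(5,5 \right)},7 \right)} + 16\right)^{2} = \left(\left(7 + \left(\frac{19}{2} - \frac{5}{2}\right)\right) + 16\right)^{2} = \left(\left(7 + 7\right) + 16\right)^{2} = \left(14 + 16\right)^{2} = 30^{2} = 900$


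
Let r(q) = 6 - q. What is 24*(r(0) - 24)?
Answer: -432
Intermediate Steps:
24*(r(0) - 24) = 24*((6 - 1*0) - 24) = 24*((6 + 0) - 24) = 24*(6 - 24) = 24*(-18) = -432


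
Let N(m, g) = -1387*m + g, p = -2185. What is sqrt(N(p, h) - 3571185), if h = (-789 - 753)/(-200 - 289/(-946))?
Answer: I*sqrt(19291957572712538)/188911 ≈ 735.24*I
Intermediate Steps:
h = 1458732/188911 (h = -1542/(-200 - 289*(-1/946)) = -1542/(-200 + 289/946) = -1542/(-188911/946) = -1542*(-946/188911) = 1458732/188911 ≈ 7.7218)
N(m, g) = g - 1387*m
sqrt(N(p, h) - 3571185) = sqrt((1458732/188911 - 1387*(-2185)) - 3571185) = sqrt((1458732/188911 + 3030595) - 3571185) = sqrt(572514190777/188911 - 3571185) = sqrt(-102121938758/188911) = I*sqrt(19291957572712538)/188911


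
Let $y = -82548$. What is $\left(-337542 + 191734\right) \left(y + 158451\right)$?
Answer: $-11067264624$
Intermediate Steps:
$\left(-337542 + 191734\right) \left(y + 158451\right) = \left(-337542 + 191734\right) \left(-82548 + 158451\right) = \left(-145808\right) 75903 = -11067264624$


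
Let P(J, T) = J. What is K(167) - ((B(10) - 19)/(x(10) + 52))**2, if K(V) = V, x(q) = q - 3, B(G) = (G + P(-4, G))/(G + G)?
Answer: 58097731/348100 ≈ 166.90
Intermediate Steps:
B(G) = (-4 + G)/(2*G) (B(G) = (G - 4)/(G + G) = (-4 + G)/((2*G)) = (-4 + G)*(1/(2*G)) = (-4 + G)/(2*G))
x(q) = -3 + q
K(167) - ((B(10) - 19)/(x(10) + 52))**2 = 167 - (((1/2)*(-4 + 10)/10 - 19)/((-3 + 10) + 52))**2 = 167 - (((1/2)*(1/10)*6 - 19)/(7 + 52))**2 = 167 - ((3/10 - 19)/59)**2 = 167 - (-187/10*1/59)**2 = 167 - (-187/590)**2 = 167 - 1*34969/348100 = 167 - 34969/348100 = 58097731/348100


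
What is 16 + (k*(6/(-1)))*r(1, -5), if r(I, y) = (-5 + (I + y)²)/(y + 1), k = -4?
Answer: -50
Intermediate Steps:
r(I, y) = (-5 + (I + y)²)/(1 + y)
16 + (k*(6/(-1)))*r(1, -5) = 16 + (-24/(-1))*((-5 + (1 - 5)²)/(1 - 5)) = 16 + (-24*(-1))*((-5 + (-4)²)/(-4)) = 16 + (-4*(-6))*(-(-5 + 16)/4) = 16 + 24*(-¼*11) = 16 + 24*(-11/4) = 16 - 66 = -50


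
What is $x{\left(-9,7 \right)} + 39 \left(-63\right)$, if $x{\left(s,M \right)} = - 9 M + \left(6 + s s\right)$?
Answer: $-2433$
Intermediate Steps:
$x{\left(s,M \right)} = 6 + s^{2} - 9 M$ ($x{\left(s,M \right)} = - 9 M + \left(6 + s^{2}\right) = 6 + s^{2} - 9 M$)
$x{\left(-9,7 \right)} + 39 \left(-63\right) = \left(6 + \left(-9\right)^{2} - 63\right) + 39 \left(-63\right) = \left(6 + 81 - 63\right) - 2457 = 24 - 2457 = -2433$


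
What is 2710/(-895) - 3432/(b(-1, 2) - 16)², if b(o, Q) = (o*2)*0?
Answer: -94135/5728 ≈ -16.434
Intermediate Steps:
b(o, Q) = 0 (b(o, Q) = (2*o)*0 = 0)
2710/(-895) - 3432/(b(-1, 2) - 16)² = 2710/(-895) - 3432/(0 - 16)² = 2710*(-1/895) - 3432/((-16)²) = -542/179 - 3432/256 = -542/179 - 3432*1/256 = -542/179 - 429/32 = -94135/5728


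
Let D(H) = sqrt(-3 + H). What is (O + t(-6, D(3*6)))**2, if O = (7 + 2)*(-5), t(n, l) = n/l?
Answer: 10137/5 + 36*sqrt(15) ≈ 2166.8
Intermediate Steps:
O = -45 (O = 9*(-5) = -45)
(O + t(-6, D(3*6)))**2 = (-45 - 6/sqrt(-3 + 3*6))**2 = (-45 - 6/sqrt(-3 + 18))**2 = (-45 - 6*sqrt(15)/15)**2 = (-45 - 2*sqrt(15)/5)**2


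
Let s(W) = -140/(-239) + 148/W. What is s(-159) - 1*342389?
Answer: -13011137501/38001 ≈ -3.4239e+5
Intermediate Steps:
s(W) = 140/239 + 148/W (s(W) = -140*(-1/239) + 148/W = 140/239 + 148/W)
s(-159) - 1*342389 = (140/239 + 148/(-159)) - 1*342389 = (140/239 + 148*(-1/159)) - 342389 = (140/239 - 148/159) - 342389 = -13112/38001 - 342389 = -13011137501/38001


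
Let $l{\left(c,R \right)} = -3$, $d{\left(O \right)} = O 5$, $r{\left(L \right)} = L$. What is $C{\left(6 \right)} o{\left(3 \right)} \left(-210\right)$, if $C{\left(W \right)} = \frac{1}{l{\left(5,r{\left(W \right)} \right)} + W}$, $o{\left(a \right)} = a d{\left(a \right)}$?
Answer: $-3150$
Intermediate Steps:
$d{\left(O \right)} = 5 O$
$o{\left(a \right)} = 5 a^{2}$ ($o{\left(a \right)} = a 5 a = 5 a^{2}$)
$C{\left(W \right)} = \frac{1}{-3 + W}$
$C{\left(6 \right)} o{\left(3 \right)} \left(-210\right) = \frac{5 \cdot 3^{2}}{-3 + 6} \left(-210\right) = \frac{5 \cdot 9}{3} \left(-210\right) = \frac{1}{3} \cdot 45 \left(-210\right) = 15 \left(-210\right) = -3150$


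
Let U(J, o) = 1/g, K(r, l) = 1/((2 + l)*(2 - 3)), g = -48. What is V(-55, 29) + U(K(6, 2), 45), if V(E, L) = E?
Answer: -2641/48 ≈ -55.021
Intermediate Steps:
K(r, l) = 1/(-2 - l) (K(r, l) = 1/((2 + l)*(-1)) = 1/(-2 - l))
U(J, o) = -1/48 (U(J, o) = 1/(-48) = -1/48)
V(-55, 29) + U(K(6, 2), 45) = -55 - 1/48 = -2641/48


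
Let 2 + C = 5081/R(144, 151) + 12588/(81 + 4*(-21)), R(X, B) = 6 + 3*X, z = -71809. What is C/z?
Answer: 1833643/31452342 ≈ 0.058299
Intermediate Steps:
C = -1833643/438 (C = -2 + (5081/(6 + 3*144) + 12588/(81 + 4*(-21))) = -2 + (5081/(6 + 432) + 12588/(81 - 84)) = -2 + (5081/438 + 12588/(-3)) = -2 + (5081*(1/438) + 12588*(-⅓)) = -2 + (5081/438 - 4196) = -2 - 1832767/438 = -1833643/438 ≈ -4186.4)
C/z = -1833643/438/(-71809) = -1833643/438*(-1/71809) = 1833643/31452342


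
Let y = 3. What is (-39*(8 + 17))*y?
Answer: -2925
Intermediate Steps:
(-39*(8 + 17))*y = -39*(8 + 17)*3 = -39*25*3 = -975*3 = -2925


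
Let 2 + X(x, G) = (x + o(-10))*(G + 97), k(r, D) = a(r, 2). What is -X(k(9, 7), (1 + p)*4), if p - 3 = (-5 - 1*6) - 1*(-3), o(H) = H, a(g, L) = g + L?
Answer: -79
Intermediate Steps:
a(g, L) = L + g
k(r, D) = 2 + r
p = -5 (p = 3 + ((-5 - 1*6) - 1*(-3)) = 3 + ((-5 - 6) + 3) = 3 + (-11 + 3) = 3 - 8 = -5)
X(x, G) = -2 + (-10 + x)*(97 + G) (X(x, G) = -2 + (x - 10)*(G + 97) = -2 + (-10 + x)*(97 + G))
-X(k(9, 7), (1 + p)*4) = -(-972 - 10*(1 - 5)*4 + 97*(2 + 9) + ((1 - 5)*4)*(2 + 9)) = -(-972 - (-40)*4 + 97*11 - 4*4*11) = -(-972 - 10*(-16) + 1067 - 16*11) = -(-972 + 160 + 1067 - 176) = -1*79 = -79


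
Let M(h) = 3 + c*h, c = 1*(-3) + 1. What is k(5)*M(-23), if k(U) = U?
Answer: 245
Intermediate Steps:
c = -2 (c = -3 + 1 = -2)
M(h) = 3 - 2*h
k(5)*M(-23) = 5*(3 - 2*(-23)) = 5*(3 + 46) = 5*49 = 245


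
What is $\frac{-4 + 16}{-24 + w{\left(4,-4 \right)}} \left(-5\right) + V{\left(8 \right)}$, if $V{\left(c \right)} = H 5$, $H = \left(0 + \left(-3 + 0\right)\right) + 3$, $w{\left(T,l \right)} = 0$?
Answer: $\frac{5}{2} \approx 2.5$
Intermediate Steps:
$H = 0$ ($H = \left(0 - 3\right) + 3 = -3 + 3 = 0$)
$V{\left(c \right)} = 0$ ($V{\left(c \right)} = 0 \cdot 5 = 0$)
$\frac{-4 + 16}{-24 + w{\left(4,-4 \right)}} \left(-5\right) + V{\left(8 \right)} = \frac{-4 + 16}{-24 + 0} \left(-5\right) + 0 = \frac{12}{-24} \left(-5\right) + 0 = 12 \left(- \frac{1}{24}\right) \left(-5\right) + 0 = \left(- \frac{1}{2}\right) \left(-5\right) + 0 = \frac{5}{2} + 0 = \frac{5}{2}$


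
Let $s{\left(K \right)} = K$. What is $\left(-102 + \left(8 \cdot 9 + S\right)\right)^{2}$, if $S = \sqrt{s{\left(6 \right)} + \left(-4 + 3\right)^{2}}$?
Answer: $\left(30 - \sqrt{7}\right)^{2} \approx 748.25$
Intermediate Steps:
$S = \sqrt{7}$ ($S = \sqrt{6 + \left(-4 + 3\right)^{2}} = \sqrt{6 + \left(-1\right)^{2}} = \sqrt{6 + 1} = \sqrt{7} \approx 2.6458$)
$\left(-102 + \left(8 \cdot 9 + S\right)\right)^{2} = \left(-102 + \left(8 \cdot 9 + \sqrt{7}\right)\right)^{2} = \left(-102 + \left(72 + \sqrt{7}\right)\right)^{2} = \left(-30 + \sqrt{7}\right)^{2}$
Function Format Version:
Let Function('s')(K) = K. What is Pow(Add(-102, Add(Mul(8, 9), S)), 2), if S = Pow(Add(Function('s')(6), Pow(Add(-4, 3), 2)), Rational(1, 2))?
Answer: Pow(Add(30, Mul(-1, Pow(7, Rational(1, 2)))), 2) ≈ 748.25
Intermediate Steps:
S = Pow(7, Rational(1, 2)) (S = Pow(Add(6, Pow(Add(-4, 3), 2)), Rational(1, 2)) = Pow(Add(6, Pow(-1, 2)), Rational(1, 2)) = Pow(Add(6, 1), Rational(1, 2)) = Pow(7, Rational(1, 2)) ≈ 2.6458)
Pow(Add(-102, Add(Mul(8, 9), S)), 2) = Pow(Add(-102, Add(Mul(8, 9), Pow(7, Rational(1, 2)))), 2) = Pow(Add(-102, Add(72, Pow(7, Rational(1, 2)))), 2) = Pow(Add(-30, Pow(7, Rational(1, 2))), 2)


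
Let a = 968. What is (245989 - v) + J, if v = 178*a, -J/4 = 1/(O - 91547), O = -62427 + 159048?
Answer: 186938843/2537 ≈ 73685.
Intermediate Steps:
O = 96621
J = -2/2537 (J = -4/(96621 - 91547) = -4/5074 = -4*1/5074 = -2/2537 ≈ -0.00078833)
v = 172304 (v = 178*968 = 172304)
(245989 - v) + J = (245989 - 1*172304) - 2/2537 = (245989 - 172304) - 2/2537 = 73685 - 2/2537 = 186938843/2537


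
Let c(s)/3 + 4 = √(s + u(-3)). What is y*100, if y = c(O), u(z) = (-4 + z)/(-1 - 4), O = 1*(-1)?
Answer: -1200 + 60*√10 ≈ -1010.3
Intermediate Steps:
O = -1
u(z) = ⅘ - z/5 (u(z) = (-4 + z)/(-5) = (-4 + z)*(-⅕) = ⅘ - z/5)
c(s) = -12 + 3*√(7/5 + s) (c(s) = -12 + 3*√(s + (⅘ - ⅕*(-3))) = -12 + 3*√(s + (⅘ + ⅗)) = -12 + 3*√(s + 7/5) = -12 + 3*√(7/5 + s))
y = -12 + 3*√10/5 (y = -12 + 3*√(35 + 25*(-1))/5 = -12 + 3*√(35 - 25)/5 = -12 + 3*√10/5 ≈ -10.103)
y*100 = (-12 + 3*√10/5)*100 = -1200 + 60*√10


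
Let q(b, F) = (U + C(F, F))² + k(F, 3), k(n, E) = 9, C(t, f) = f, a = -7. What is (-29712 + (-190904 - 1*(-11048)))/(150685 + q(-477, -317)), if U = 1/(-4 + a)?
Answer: -12678864/15200059 ≈ -0.83413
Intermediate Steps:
U = -1/11 (U = 1/(-4 - 7) = 1/(-11) = -1/11 ≈ -0.090909)
q(b, F) = 9 + (-1/11 + F)² (q(b, F) = (-1/11 + F)² + 9 = 9 + (-1/11 + F)²)
(-29712 + (-190904 - 1*(-11048)))/(150685 + q(-477, -317)) = (-29712 + (-190904 - 1*(-11048)))/(150685 + (9 + (-1 + 11*(-317))²/121)) = (-29712 + (-190904 + 11048))/(150685 + (9 + (-1 - 3487)²/121)) = (-29712 - 179856)/(150685 + (9 + (1/121)*(-3488)²)) = -209568/(150685 + (9 + (1/121)*12166144)) = -209568/(150685 + (9 + 12166144/121)) = -209568/(150685 + 12167233/121) = -209568/30400118/121 = -209568*121/30400118 = -12678864/15200059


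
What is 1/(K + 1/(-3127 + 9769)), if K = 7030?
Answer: 6642/46693261 ≈ 0.00014225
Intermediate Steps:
1/(K + 1/(-3127 + 9769)) = 1/(7030 + 1/(-3127 + 9769)) = 1/(7030 + 1/6642) = 1/(46693261/6642) = 6642/46693261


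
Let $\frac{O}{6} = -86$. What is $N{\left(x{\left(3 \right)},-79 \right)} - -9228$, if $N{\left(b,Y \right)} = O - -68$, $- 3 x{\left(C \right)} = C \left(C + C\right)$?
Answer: $8780$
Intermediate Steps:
$O = -516$ ($O = 6 \left(-86\right) = -516$)
$x{\left(C \right)} = - \frac{2 C^{2}}{3}$ ($x{\left(C \right)} = - \frac{C \left(C + C\right)}{3} = - \frac{C 2 C}{3} = - \frac{2 C^{2}}{3}$)
$N{\left(b,Y \right)} = -448$ ($N{\left(b,Y \right)} = -516 - -68 = -516 + 68 = -448$)
$N{\left(x{\left(3 \right)},-79 \right)} - -9228 = -448 - -9228 = -448 + 9228 = 8780$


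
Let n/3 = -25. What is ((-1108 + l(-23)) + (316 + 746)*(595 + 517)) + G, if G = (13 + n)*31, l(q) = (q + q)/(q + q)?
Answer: 1177915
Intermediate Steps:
l(q) = 1 (l(q) = (2*q)/((2*q)) = (2*q)*(1/(2*q)) = 1)
n = -75 (n = 3*(-25) = -75)
G = -1922 (G = (13 - 75)*31 = -62*31 = -1922)
((-1108 + l(-23)) + (316 + 746)*(595 + 517)) + G = ((-1108 + 1) + (316 + 746)*(595 + 517)) - 1922 = (-1107 + 1062*1112) - 1922 = (-1107 + 1180944) - 1922 = 1179837 - 1922 = 1177915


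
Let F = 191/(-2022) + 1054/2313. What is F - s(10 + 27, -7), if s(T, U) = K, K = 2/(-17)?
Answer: 12691219/26502354 ≈ 0.47887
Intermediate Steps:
K = -2/17 (K = 2*(-1/17) = -2/17 ≈ -0.11765)
s(T, U) = -2/17
F = 563135/1558962 (F = 191*(-1/2022) + 1054*(1/2313) = -191/2022 + 1054/2313 = 563135/1558962 ≈ 0.36122)
F - s(10 + 27, -7) = 563135/1558962 - 1*(-2/17) = 563135/1558962 + 2/17 = 12691219/26502354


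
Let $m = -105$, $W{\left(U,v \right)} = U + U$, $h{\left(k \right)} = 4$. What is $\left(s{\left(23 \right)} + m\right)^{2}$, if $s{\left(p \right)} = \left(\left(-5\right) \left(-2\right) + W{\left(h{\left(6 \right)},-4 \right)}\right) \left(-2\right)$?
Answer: $19881$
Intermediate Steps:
$W{\left(U,v \right)} = 2 U$
$s{\left(p \right)} = -36$ ($s{\left(p \right)} = \left(\left(-5\right) \left(-2\right) + 2 \cdot 4\right) \left(-2\right) = \left(10 + 8\right) \left(-2\right) = 18 \left(-2\right) = -36$)
$\left(s{\left(23 \right)} + m\right)^{2} = \left(-36 - 105\right)^{2} = \left(-141\right)^{2} = 19881$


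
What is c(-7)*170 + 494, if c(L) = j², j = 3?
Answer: 2024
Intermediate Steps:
c(L) = 9 (c(L) = 3² = 9)
c(-7)*170 + 494 = 9*170 + 494 = 1530 + 494 = 2024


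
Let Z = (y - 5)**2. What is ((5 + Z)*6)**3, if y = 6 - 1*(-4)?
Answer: 5832000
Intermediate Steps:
y = 10 (y = 6 + 4 = 10)
Z = 25 (Z = (10 - 5)**2 = 5**2 = 25)
((5 + Z)*6)**3 = ((5 + 25)*6)**3 = (30*6)**3 = 180**3 = 5832000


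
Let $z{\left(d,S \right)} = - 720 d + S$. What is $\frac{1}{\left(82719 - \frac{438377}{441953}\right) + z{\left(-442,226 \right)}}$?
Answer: $\frac{441953}{177304475928} \approx 2.4926 \cdot 10^{-6}$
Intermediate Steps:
$z{\left(d,S \right)} = S - 720 d$
$\frac{1}{\left(82719 - \frac{438377}{441953}\right) + z{\left(-442,226 \right)}} = \frac{1}{\left(82719 - \frac{438377}{441953}\right) + \left(226 - -318240\right)} = \frac{1}{\left(82719 - \frac{438377}{441953}\right) + \left(226 + 318240\right)} = \frac{1}{\left(82719 - \frac{438377}{441953}\right) + 318466} = \frac{1}{\frac{36557471830}{441953} + 318466} = \frac{1}{\frac{177304475928}{441953}} = \frac{441953}{177304475928}$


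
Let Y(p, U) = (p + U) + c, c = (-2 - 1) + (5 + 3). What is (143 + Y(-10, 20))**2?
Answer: 24964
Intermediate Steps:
c = 5 (c = -3 + 8 = 5)
Y(p, U) = 5 + U + p (Y(p, U) = (p + U) + 5 = (U + p) + 5 = 5 + U + p)
(143 + Y(-10, 20))**2 = (143 + (5 + 20 - 10))**2 = (143 + 15)**2 = 158**2 = 24964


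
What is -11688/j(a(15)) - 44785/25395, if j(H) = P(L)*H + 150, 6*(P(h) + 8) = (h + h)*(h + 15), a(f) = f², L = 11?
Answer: -3287666/1396725 ≈ -2.3538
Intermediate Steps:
P(h) = -8 + h*(15 + h)/3 (P(h) = -8 + ((h + h)*(h + 15))/6 = -8 + ((2*h)*(15 + h))/6 = -8 + (2*h*(15 + h))/6 = -8 + h*(15 + h)/3)
j(H) = 150 + 262*H/3 (j(H) = (-8 + 5*11 + (⅓)*11²)*H + 150 = (-8 + 55 + (⅓)*121)*H + 150 = (-8 + 55 + 121/3)*H + 150 = 262*H/3 + 150 = 150 + 262*H/3)
-11688/j(a(15)) - 44785/25395 = -11688/(150 + (262/3)*15²) - 44785/25395 = -11688/(150 + (262/3)*225) - 44785*1/25395 = -11688/(150 + 19650) - 8957/5079 = -11688/19800 - 8957/5079 = -11688*1/19800 - 8957/5079 = -487/825 - 8957/5079 = -3287666/1396725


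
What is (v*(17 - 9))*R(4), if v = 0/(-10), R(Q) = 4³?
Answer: 0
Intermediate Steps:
R(Q) = 64
v = 0 (v = 0*(-⅒) = 0)
(v*(17 - 9))*R(4) = (0*(17 - 9))*64 = (0*8)*64 = 0*64 = 0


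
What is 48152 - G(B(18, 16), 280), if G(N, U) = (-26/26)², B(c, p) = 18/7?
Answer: 48151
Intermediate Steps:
B(c, p) = 18/7 (B(c, p) = 18*(⅐) = 18/7)
G(N, U) = 1 (G(N, U) = (-26*1/26)² = (-1)² = 1)
48152 - G(B(18, 16), 280) = 48152 - 1*1 = 48152 - 1 = 48151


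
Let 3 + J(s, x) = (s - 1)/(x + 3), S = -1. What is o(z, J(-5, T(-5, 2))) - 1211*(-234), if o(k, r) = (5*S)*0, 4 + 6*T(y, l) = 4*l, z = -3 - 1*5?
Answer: 283374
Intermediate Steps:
z = -8 (z = -3 - 5 = -8)
T(y, l) = -⅔ + 2*l/3 (T(y, l) = -⅔ + (4*l)/6 = -⅔ + 2*l/3)
J(s, x) = -3 + (-1 + s)/(3 + x) (J(s, x) = -3 + (s - 1)/(x + 3) = -3 + (-1 + s)/(3 + x))
o(k, r) = 0 (o(k, r) = (5*(-1))*0 = -5*0 = 0)
o(z, J(-5, T(-5, 2))) - 1211*(-234) = 0 - 1211*(-234) = 0 + 283374 = 283374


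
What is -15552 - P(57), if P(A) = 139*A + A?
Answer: -23532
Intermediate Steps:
P(A) = 140*A
-15552 - P(57) = -15552 - 140*57 = -15552 - 1*7980 = -15552 - 7980 = -23532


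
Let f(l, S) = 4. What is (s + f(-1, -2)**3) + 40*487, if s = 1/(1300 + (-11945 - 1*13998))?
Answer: 481622791/24643 ≈ 19544.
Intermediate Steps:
s = -1/24643 (s = 1/(1300 + (-11945 - 13998)) = 1/(1300 - 25943) = 1/(-24643) = -1/24643 ≈ -4.0579e-5)
(s + f(-1, -2)**3) + 40*487 = (-1/24643 + 4**3) + 40*487 = (-1/24643 + 64) + 19480 = 1577151/24643 + 19480 = 481622791/24643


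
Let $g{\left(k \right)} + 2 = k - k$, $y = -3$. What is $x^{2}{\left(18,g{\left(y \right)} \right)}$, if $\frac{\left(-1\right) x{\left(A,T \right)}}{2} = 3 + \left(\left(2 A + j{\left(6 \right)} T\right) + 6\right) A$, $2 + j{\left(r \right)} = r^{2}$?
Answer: $864900$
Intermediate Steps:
$j{\left(r \right)} = -2 + r^{2}$
$g{\left(k \right)} = -2$ ($g{\left(k \right)} = -2 + \left(k - k\right) = -2 + 0 = -2$)
$x{\left(A,T \right)} = -6 - 2 A \left(6 + 2 A + 34 T\right)$ ($x{\left(A,T \right)} = - 2 \left(3 + \left(\left(2 A + \left(-2 + 6^{2}\right) T\right) + 6\right) A\right) = - 2 \left(3 + \left(\left(2 A + \left(-2 + 36\right) T\right) + 6\right) A\right) = - 2 \left(3 + \left(\left(2 A + 34 T\right) + 6\right) A\right) = - 2 \left(3 + \left(6 + 2 A + 34 T\right) A\right) = - 2 \left(3 + A \left(6 + 2 A + 34 T\right)\right) = -6 - 2 A \left(6 + 2 A + 34 T\right)$)
$x^{2}{\left(18,g{\left(y \right)} \right)} = \left(-6 - 216 - 4 \cdot 18^{2} - 1224 \left(-2\right)\right)^{2} = \left(-6 - 216 - 1296 + 2448\right)^{2} = 930^{2} = 864900$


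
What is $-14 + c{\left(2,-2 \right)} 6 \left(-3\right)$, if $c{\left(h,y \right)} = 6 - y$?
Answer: $-158$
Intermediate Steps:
$-14 + c{\left(2,-2 \right)} 6 \left(-3\right) = -14 + \left(6 - -2\right) 6 \left(-3\right) = -14 + \left(6 + 2\right) \left(-18\right) = -14 + 8 \left(-18\right) = -14 - 144 = -158$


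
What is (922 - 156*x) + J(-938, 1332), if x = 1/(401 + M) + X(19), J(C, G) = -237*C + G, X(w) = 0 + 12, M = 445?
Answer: 31398982/141 ≈ 2.2269e+5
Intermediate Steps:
X(w) = 12
J(C, G) = G - 237*C
x = 10153/846 (x = 1/(401 + 445) + 12 = 1/846 + 12 = 10153/846 ≈ 12.001)
(922 - 156*x) + J(-938, 1332) = (922 - 156*10153/846) + (1332 - 237*(-938)) = (922 - 263978/141) + (1332 + 222306) = -133976/141 + 223638 = 31398982/141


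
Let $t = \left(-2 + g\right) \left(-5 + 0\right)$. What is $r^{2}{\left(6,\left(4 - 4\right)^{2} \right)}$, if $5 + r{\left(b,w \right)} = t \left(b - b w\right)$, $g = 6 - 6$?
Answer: $3025$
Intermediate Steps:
$g = 0$ ($g = 6 - 6 = 0$)
$t = 10$ ($t = \left(-2 + 0\right) \left(-5 + 0\right) = \left(-2\right) \left(-5\right) = 10$)
$r{\left(b,w \right)} = -5 + 10 b - 10 b w$ ($r{\left(b,w \right)} = -5 + 10 \left(b - b w\right) = -5 - \left(- 10 b + 10 b w\right) = -5 + 10 b - 10 b w$)
$r^{2}{\left(6,\left(4 - 4\right)^{2} \right)} = \left(-5 + 10 \cdot 6 - 60 \left(4 - 4\right)^{2}\right)^{2} = \left(-5 + 60 - 60 \cdot 0^{2}\right)^{2} = \left(-5 + 60 - 60 \cdot 0\right)^{2} = \left(-5 + 60 + 0\right)^{2} = 55^{2} = 3025$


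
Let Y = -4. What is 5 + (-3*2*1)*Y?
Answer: 29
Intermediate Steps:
5 + (-3*2*1)*Y = 5 + (-3*2*1)*(-4) = 5 - 6*1*(-4) = 5 - 6*(-4) = 5 + 24 = 29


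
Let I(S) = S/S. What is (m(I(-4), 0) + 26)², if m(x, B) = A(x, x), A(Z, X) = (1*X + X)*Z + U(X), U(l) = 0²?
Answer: 784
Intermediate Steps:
U(l) = 0
I(S) = 1
A(Z, X) = 2*X*Z (A(Z, X) = (1*X + X)*Z + 0 = (X + X)*Z + 0 = (2*X)*Z + 0 = 2*X*Z + 0 = 2*X*Z)
m(x, B) = 2*x² (m(x, B) = 2*x*x = 2*x²)
(m(I(-4), 0) + 26)² = (2*1² + 26)² = (2*1 + 26)² = (2 + 26)² = 28² = 784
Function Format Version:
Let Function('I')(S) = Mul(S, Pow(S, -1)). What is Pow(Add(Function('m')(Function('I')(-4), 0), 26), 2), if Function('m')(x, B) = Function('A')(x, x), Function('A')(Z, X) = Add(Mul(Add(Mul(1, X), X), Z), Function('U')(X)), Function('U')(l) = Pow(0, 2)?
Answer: 784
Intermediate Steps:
Function('U')(l) = 0
Function('I')(S) = 1
Function('A')(Z, X) = Mul(2, X, Z) (Function('A')(Z, X) = Add(Mul(Add(Mul(1, X), X), Z), 0) = Add(Mul(Add(X, X), Z), 0) = Add(Mul(Mul(2, X), Z), 0) = Add(Mul(2, X, Z), 0) = Mul(2, X, Z))
Function('m')(x, B) = Mul(2, Pow(x, 2)) (Function('m')(x, B) = Mul(2, x, x) = Mul(2, Pow(x, 2)))
Pow(Add(Function('m')(Function('I')(-4), 0), 26), 2) = Pow(Add(Mul(2, Pow(1, 2)), 26), 2) = Pow(Add(Mul(2, 1), 26), 2) = Pow(Add(2, 26), 2) = Pow(28, 2) = 784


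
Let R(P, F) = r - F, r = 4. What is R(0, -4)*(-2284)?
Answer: -18272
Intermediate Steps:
R(P, F) = 4 - F
R(0, -4)*(-2284) = (4 - 1*(-4))*(-2284) = (4 + 4)*(-2284) = 8*(-2284) = -18272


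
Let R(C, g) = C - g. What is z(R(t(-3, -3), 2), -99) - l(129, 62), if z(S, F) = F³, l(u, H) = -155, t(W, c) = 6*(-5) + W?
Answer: -970144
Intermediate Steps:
t(W, c) = -30 + W
z(R(t(-3, -3), 2), -99) - l(129, 62) = (-99)³ - 1*(-155) = -970299 + 155 = -970144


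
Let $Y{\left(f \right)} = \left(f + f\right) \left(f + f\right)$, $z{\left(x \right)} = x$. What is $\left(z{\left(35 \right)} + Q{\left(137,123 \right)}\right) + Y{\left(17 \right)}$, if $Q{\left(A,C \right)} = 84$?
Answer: $1275$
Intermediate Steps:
$Y{\left(f \right)} = 4 f^{2}$ ($Y{\left(f \right)} = 2 f 2 f = 4 f^{2}$)
$\left(z{\left(35 \right)} + Q{\left(137,123 \right)}\right) + Y{\left(17 \right)} = \left(35 + 84\right) + 4 \cdot 17^{2} = 119 + 4 \cdot 289 = 119 + 1156 = 1275$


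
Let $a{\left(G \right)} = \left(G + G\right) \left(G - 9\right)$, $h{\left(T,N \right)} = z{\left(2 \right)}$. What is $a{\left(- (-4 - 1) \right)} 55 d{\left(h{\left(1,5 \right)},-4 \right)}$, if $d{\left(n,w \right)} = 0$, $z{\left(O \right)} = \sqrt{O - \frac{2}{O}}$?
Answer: $0$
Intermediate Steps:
$h{\left(T,N \right)} = 1$ ($h{\left(T,N \right)} = \sqrt{2 - \frac{2}{2}} = \sqrt{2 - 1} = \sqrt{1} = 1$)
$a{\left(G \right)} = 2 G \left(-9 + G\right)$
$a{\left(- (-4 - 1) \right)} 55 d{\left(h{\left(1,5 \right)},-4 \right)} = 2 \left(- (-4 - 1)\right) \left(-9 - \left(-4 - 1\right)\right) 55 \cdot 0 = 2 \left(\left(-1\right) \left(-5\right)\right) \left(-9 - -5\right) 55 \cdot 0 = 2 \cdot 5 \left(-9 + 5\right) 55 \cdot 0 = 2 \cdot 5 \left(-4\right) 55 \cdot 0 = \left(-40\right) 55 \cdot 0 = \left(-2200\right) 0 = 0$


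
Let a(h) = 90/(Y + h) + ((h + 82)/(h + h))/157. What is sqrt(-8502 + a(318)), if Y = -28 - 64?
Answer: I*sqrt(67647382001163957)/2820819 ≈ 92.204*I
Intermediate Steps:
Y = -92
a(h) = 90/(-92 + h) + (82 + h)/(314*h) (a(h) = 90/(-92 + h) + ((h + 82)/(h + h))/157 = 90/(-92 + h) + ((82 + h)/((2*h)))*(1/157) = 90/(-92 + h) + ((82 + h)*(1/(2*h)))*(1/157) = 90/(-92 + h) + ((82 + h)/(2*h))*(1/157) = 90/(-92 + h) + (82 + h)/(314*h))
sqrt(-8502 + a(318)) = sqrt(-8502 + (1/314)*(-7544 + 318**2 + 28250*318)/(318*(-92 + 318))) = sqrt(-8502 + (1/314)*(1/318)*(-7544 + 101124 + 8983500)/226) = sqrt(-8502 + (1/314)*(1/318)*(1/226)*9077080) = sqrt(-8502 + 1134635/2820819) = sqrt(-23981468503/2820819) = I*sqrt(67647382001163957)/2820819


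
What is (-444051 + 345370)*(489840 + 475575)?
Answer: -95268117615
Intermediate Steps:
(-444051 + 345370)*(489840 + 475575) = -98681*965415 = -95268117615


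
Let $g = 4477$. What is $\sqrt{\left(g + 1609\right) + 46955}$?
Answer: $\sqrt{53041} \approx 230.31$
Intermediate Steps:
$\sqrt{\left(g + 1609\right) + 46955} = \sqrt{\left(4477 + 1609\right) + 46955} = \sqrt{6086 + 46955} = \sqrt{53041}$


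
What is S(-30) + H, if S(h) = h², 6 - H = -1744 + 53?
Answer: 2597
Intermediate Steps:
H = 1697 (H = 6 - (-1744 + 53) = 6 - 1*(-1691) = 6 + 1691 = 1697)
S(-30) + H = (-30)² + 1697 = 900 + 1697 = 2597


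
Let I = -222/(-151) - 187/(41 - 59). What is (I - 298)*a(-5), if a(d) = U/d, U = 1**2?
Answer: 777731/13590 ≈ 57.228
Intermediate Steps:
U = 1
a(d) = 1/d
I = 32233/2718 (I = -222*(-1/151) - 187/(-18) = 222/151 - 187*(-1/18) = 222/151 + 187/18 = 32233/2718 ≈ 11.859)
(I - 298)*a(-5) = (32233/2718 - 298)/(-5) = -777731/2718*(-1/5) = 777731/13590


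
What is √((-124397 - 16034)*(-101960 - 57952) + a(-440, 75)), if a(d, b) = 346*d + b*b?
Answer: √22456455457 ≈ 1.4985e+5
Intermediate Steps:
a(d, b) = b² + 346*d (a(d, b) = 346*d + b² = b² + 346*d)
√((-124397 - 16034)*(-101960 - 57952) + a(-440, 75)) = √((-124397 - 16034)*(-101960 - 57952) + (75² + 346*(-440))) = √(-140431*(-159912) + (5625 - 152240)) = √(22456602072 - 146615) = √22456455457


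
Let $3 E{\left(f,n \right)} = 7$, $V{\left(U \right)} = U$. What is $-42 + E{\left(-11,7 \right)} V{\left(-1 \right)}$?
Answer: $- \frac{133}{3} \approx -44.333$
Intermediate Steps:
$E{\left(f,n \right)} = \frac{7}{3}$ ($E{\left(f,n \right)} = \frac{1}{3} \cdot 7 = \frac{7}{3}$)
$-42 + E{\left(-11,7 \right)} V{\left(-1 \right)} = -42 + \frac{7}{3} \left(-1\right) = -42 - \frac{7}{3} = - \frac{133}{3}$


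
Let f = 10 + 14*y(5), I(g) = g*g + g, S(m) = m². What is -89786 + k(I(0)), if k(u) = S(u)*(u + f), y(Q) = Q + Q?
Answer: -89786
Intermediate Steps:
y(Q) = 2*Q
I(g) = g + g² (I(g) = g² + g = g + g²)
f = 150 (f = 10 + 14*(2*5) = 10 + 14*10 = 10 + 140 = 150)
k(u) = u²*(150 + u) (k(u) = u²*(u + 150) = u²*(150 + u))
-89786 + k(I(0)) = -89786 + (0*(1 + 0))²*(150 + 0*(1 + 0)) = -89786 + (0*1)²*(150 + 0*1) = -89786 + 0²*(150 + 0) = -89786 + 0*150 = -89786 + 0 = -89786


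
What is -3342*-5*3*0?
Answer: 0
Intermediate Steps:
-3342*-5*3*0 = -3342*(-15*0) = -3342*0 = -1671*0 = 0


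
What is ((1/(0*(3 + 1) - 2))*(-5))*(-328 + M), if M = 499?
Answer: 855/2 ≈ 427.50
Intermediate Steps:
((1/(0*(3 + 1) - 2))*(-5))*(-328 + M) = ((1/(0*(3 + 1) - 2))*(-5))*(-328 + 499) = ((1/(0*4 - 2))*(-5))*171 = ((1/(0 - 2))*(-5))*171 = ((1/(-2))*(-5))*171 = (-½*1*(-5))*171 = -½*(-5)*171 = (5/2)*171 = 855/2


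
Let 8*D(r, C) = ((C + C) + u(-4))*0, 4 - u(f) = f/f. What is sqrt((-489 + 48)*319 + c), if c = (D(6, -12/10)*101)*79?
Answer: 21*I*sqrt(319) ≈ 375.07*I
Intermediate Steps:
u(f) = 3 (u(f) = 4 - f/f = 4 - 1*1 = 4 - 1 = 3)
D(r, C) = 0 (D(r, C) = (((C + C) + 3)*0)/8 = ((2*C + 3)*0)/8 = ((3 + 2*C)*0)/8 = (1/8)*0 = 0)
c = 0 (c = (0*101)*79 = 0*79 = 0)
sqrt((-489 + 48)*319 + c) = sqrt((-489 + 48)*319 + 0) = sqrt(-441*319 + 0) = sqrt(-140679 + 0) = sqrt(-140679) = 21*I*sqrt(319)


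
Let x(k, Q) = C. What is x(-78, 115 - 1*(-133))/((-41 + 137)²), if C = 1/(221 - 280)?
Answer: -1/543744 ≈ -1.8391e-6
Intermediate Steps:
C = -1/59 (C = 1/(-59) = -1/59 ≈ -0.016949)
x(k, Q) = -1/59
x(-78, 115 - 1*(-133))/((-41 + 137)²) = -1/(59*(-41 + 137)²) = -1/(59*(96²)) = -1/59/9216 = -1/59*1/9216 = -1/543744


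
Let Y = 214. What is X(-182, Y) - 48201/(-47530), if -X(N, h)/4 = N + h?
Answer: -6035639/47530 ≈ -126.99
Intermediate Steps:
X(N, h) = -4*N - 4*h (X(N, h) = -4*(N + h) = -4*N - 4*h)
X(-182, Y) - 48201/(-47530) = (-4*(-182) - 4*214) - 48201/(-47530) = (728 - 856) - 48201*(-1/47530) = -128 + 48201/47530 = -6035639/47530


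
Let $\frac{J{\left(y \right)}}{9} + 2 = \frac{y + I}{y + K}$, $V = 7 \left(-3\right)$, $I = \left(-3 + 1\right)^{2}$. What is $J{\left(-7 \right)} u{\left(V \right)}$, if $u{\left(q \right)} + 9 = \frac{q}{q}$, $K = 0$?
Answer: $\frac{792}{7} \approx 113.14$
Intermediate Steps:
$I = 4$ ($I = \left(-2\right)^{2} = 4$)
$V = -21$
$J{\left(y \right)} = -18 + \frac{9 \left(4 + y\right)}{y}$ ($J{\left(y \right)} = -18 + 9 \frac{y + 4}{y + 0} = -18 + 9 \frac{4 + y}{y} = -18 + \frac{9 \left(4 + y\right)}{y}$)
$u{\left(q \right)} = -8$ ($u{\left(q \right)} = -9 + \frac{q}{q} = -9 + 1 = -8$)
$J{\left(-7 \right)} u{\left(V \right)} = \left(-9 + \frac{36}{-7}\right) \left(-8\right) = \left(-9 + 36 \left(- \frac{1}{7}\right)\right) \left(-8\right) = \left(-9 - \frac{36}{7}\right) \left(-8\right) = \left(- \frac{99}{7}\right) \left(-8\right) = \frac{792}{7}$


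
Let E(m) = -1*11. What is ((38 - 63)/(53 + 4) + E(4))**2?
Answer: 425104/3249 ≈ 130.84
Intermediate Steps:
E(m) = -11
((38 - 63)/(53 + 4) + E(4))**2 = ((38 - 63)/(53 + 4) - 11)**2 = (-25/57 - 11)**2 = (-652/57)**2 = 425104/3249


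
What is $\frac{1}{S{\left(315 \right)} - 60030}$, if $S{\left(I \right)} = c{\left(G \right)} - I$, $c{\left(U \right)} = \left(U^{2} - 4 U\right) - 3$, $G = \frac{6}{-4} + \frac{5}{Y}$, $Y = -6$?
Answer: $- \frac{9}{542999} \approx -1.6575 \cdot 10^{-5}$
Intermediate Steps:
$G = - \frac{7}{3}$ ($G = \frac{6}{-4} + \frac{5}{-6} = 6 \left(- \frac{1}{4}\right) + 5 \left(- \frac{1}{6}\right) = - \frac{3}{2} - \frac{5}{6} = - \frac{7}{3} \approx -2.3333$)
$c{\left(U \right)} = -3 + U^{2} - 4 U$
$S{\left(I \right)} = \frac{106}{9} - I$ ($S{\left(I \right)} = \left(-3 + \left(- \frac{7}{3}\right)^{2} - - \frac{28}{3}\right) - I = \left(-3 + \frac{49}{9} + \frac{28}{3}\right) - I = \frac{106}{9} - I$)
$\frac{1}{S{\left(315 \right)} - 60030} = \frac{1}{\left(\frac{106}{9} - 315\right) - 60030} = \frac{1}{- \frac{2729}{9} - 60030} = \frac{1}{- \frac{542999}{9}} = - \frac{9}{542999}$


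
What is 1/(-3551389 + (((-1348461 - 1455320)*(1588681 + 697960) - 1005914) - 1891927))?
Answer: -1/6411247038851 ≈ -1.5598e-13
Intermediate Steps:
1/(-3551389 + (((-1348461 - 1455320)*(1588681 + 697960) - 1005914) - 1891927)) = 1/(-3551389 + ((-2803781*2286641 - 1005914) - 1891927)) = 1/(-3551389 + ((-6411240589621 - 1005914) - 1891927)) = 1/(-3551389 + (-6411241595535 - 1891927)) = 1/(-3551389 - 6411243487462) = 1/(-6411247038851) = -1/6411247038851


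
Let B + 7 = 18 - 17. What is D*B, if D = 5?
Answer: -30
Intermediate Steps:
B = -6 (B = -7 + (18 - 17) = -7 + 1 = -6)
D*B = 5*(-6) = -30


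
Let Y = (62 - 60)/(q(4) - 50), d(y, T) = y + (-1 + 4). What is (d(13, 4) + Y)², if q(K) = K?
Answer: 134689/529 ≈ 254.61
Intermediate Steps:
d(y, T) = 3 + y (d(y, T) = y + 3 = 3 + y)
Y = -1/23 (Y = (62 - 60)/(4 - 50) = 2/(-46) = 2*(-1/46) = -1/23 ≈ -0.043478)
(d(13, 4) + Y)² = ((3 + 13) - 1/23)² = (16 - 1/23)² = (367/23)² = 134689/529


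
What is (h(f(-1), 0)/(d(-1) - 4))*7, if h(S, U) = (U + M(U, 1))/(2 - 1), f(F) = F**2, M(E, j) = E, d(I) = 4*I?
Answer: 0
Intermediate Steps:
h(S, U) = 2*U (h(S, U) = (U + U)/(2 - 1) = (2*U)/1 = (2*U)*1 = 2*U)
(h(f(-1), 0)/(d(-1) - 4))*7 = ((2*0)/(4*(-1) - 4))*7 = (0/(-4 - 4))*7 = (0/(-8))*7 = (0*(-1/8))*7 = 0*7 = 0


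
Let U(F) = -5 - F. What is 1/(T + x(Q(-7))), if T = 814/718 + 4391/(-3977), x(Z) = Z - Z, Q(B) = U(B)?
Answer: 1427743/42270 ≈ 33.777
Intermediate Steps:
Q(B) = -5 - B
x(Z) = 0
T = 42270/1427743 (T = 814*(1/718) + 4391*(-1/3977) = 407/359 - 4391/3977 = 42270/1427743 ≈ 0.029606)
1/(T + x(Q(-7))) = 1/(42270/1427743 + 0) = 1/(42270/1427743) = 1427743/42270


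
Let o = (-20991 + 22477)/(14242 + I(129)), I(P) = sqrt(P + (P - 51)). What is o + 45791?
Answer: 9288009204999/202834357 - 4458*sqrt(23)/202834357 ≈ 45791.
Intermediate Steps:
I(P) = sqrt(-51 + 2*P) (I(P) = sqrt(P + (-51 + P)) = sqrt(-51 + 2*P))
o = 1486/(14242 + 3*sqrt(23)) (o = (-20991 + 22477)/(14242 + sqrt(-51 + 2*129)) = 1486/(14242 + sqrt(-51 + 258)) = 1486/(14242 + sqrt(207)) = 1486/(14242 + 3*sqrt(23)) ≈ 0.10423)
o + 45791 = (21163612/202834357 - 4458*sqrt(23)/202834357) + 45791 = 9288009204999/202834357 - 4458*sqrt(23)/202834357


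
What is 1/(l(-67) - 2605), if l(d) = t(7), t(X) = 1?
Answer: -1/2604 ≈ -0.00038402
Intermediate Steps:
l(d) = 1
1/(l(-67) - 2605) = 1/(1 - 2605) = 1/(-2604) = -1/2604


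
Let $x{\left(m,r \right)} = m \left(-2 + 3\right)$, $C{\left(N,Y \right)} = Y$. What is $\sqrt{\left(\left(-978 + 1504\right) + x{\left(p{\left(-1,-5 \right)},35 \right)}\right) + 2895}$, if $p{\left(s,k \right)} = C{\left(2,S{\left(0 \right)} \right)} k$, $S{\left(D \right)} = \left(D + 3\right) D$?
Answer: $\sqrt{3421} \approx 58.489$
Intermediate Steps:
$S{\left(D \right)} = D \left(3 + D\right)$ ($S{\left(D \right)} = \left(3 + D\right) D = D \left(3 + D\right)$)
$p{\left(s,k \right)} = 0$ ($p{\left(s,k \right)} = 0 \left(3 + 0\right) k = 0 \cdot 3 k = 0 k = 0$)
$x{\left(m,r \right)} = m$ ($x{\left(m,r \right)} = m 1 = m$)
$\sqrt{\left(\left(-978 + 1504\right) + x{\left(p{\left(-1,-5 \right)},35 \right)}\right) + 2895} = \sqrt{\left(\left(-978 + 1504\right) + 0\right) + 2895} = \sqrt{\left(526 + 0\right) + 2895} = \sqrt{526 + 2895} = \sqrt{3421}$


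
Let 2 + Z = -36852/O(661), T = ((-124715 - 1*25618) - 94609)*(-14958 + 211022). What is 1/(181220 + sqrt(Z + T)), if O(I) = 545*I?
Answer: 32641799450/14565605366312951 - I*sqrt(6232424725038736855990)/29131210732625902 ≈ 2.241e-6 - 2.71e-6*I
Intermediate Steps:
T = -48024308288 (T = ((-124715 - 25618) - 94609)*196064 = (-150333 - 94609)*196064 = -244942*196064 = -48024308288)
Z = -757342/360245 (Z = -2 - 36852/(545*661) = -2 - 36852/360245 = -757342/360245 ≈ -2.1023)
1/(181220 + sqrt(Z + T)) = 1/(181220 + sqrt(-757342/360245 - 48024308288)) = 1/(181220 + sqrt(-17300516939967902/360245)) = 1/(181220 + I*sqrt(6232424725038736855990)/360245)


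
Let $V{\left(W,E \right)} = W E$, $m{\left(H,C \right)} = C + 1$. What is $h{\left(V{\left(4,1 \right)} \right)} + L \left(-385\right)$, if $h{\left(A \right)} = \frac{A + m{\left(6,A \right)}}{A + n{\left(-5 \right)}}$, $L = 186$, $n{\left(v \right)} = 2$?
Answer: $- \frac{143217}{2} \approx -71609.0$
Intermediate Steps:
$m{\left(H,C \right)} = 1 + C$
$V{\left(W,E \right)} = E W$
$h{\left(A \right)} = \frac{1 + 2 A}{2 + A}$ ($h{\left(A \right)} = \frac{A + \left(1 + A\right)}{A + 2} = \frac{1 + 2 A}{2 + A}$)
$h{\left(V{\left(4,1 \right)} \right)} + L \left(-385\right) = \frac{1 + 2 \cdot 1 \cdot 4}{2 + 1 \cdot 4} + 186 \left(-385\right) = \frac{1 + 2 \cdot 4}{2 + 4} - 71610 = \frac{1 + 8}{6} - 71610 = \frac{1}{6} \cdot 9 - 71610 = \frac{3}{2} - 71610 = - \frac{143217}{2}$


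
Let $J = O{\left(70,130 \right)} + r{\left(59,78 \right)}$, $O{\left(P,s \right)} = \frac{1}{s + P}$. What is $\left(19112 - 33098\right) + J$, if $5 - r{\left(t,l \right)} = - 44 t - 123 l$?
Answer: $- \frac{358199}{200} \approx -1791.0$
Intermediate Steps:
$O{\left(P,s \right)} = \frac{1}{P + s}$
$r{\left(t,l \right)} = 5 + 44 t + 123 l$ ($r{\left(t,l \right)} = 5 - \left(- 44 t - 123 l\right) = 5 - \left(- 123 l - 44 t\right) = 5 + \left(44 t + 123 l\right) = 5 + 44 t + 123 l$)
$J = \frac{2439001}{200}$ ($J = \frac{1}{70 + 130} + \left(5 + 44 \cdot 59 + 123 \cdot 78\right) = \frac{1}{200} + \left(5 + 2596 + 9594\right) = \frac{1}{200} + 12195 = \frac{2439001}{200} \approx 12195.0$)
$\left(19112 - 33098\right) + J = \left(19112 - 33098\right) + \frac{2439001}{200} = -13986 + \frac{2439001}{200} = - \frac{358199}{200}$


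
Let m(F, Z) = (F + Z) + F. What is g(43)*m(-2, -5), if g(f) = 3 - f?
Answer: 360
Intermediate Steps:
m(F, Z) = Z + 2*F
g(43)*m(-2, -5) = (3 - 1*43)*(-5 + 2*(-2)) = (3 - 43)*(-5 - 4) = -40*(-9) = 360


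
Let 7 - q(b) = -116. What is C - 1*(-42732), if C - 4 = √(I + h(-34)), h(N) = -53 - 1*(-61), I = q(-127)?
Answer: 42736 + √131 ≈ 42747.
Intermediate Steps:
q(b) = 123 (q(b) = 7 - 1*(-116) = 7 + 116 = 123)
I = 123
h(N) = 8 (h(N) = -53 + 61 = 8)
C = 4 + √131 (C = 4 + √(123 + 8) = 4 + √131 ≈ 15.446)
C - 1*(-42732) = (4 + √131) - 1*(-42732) = (4 + √131) + 42732 = 42736 + √131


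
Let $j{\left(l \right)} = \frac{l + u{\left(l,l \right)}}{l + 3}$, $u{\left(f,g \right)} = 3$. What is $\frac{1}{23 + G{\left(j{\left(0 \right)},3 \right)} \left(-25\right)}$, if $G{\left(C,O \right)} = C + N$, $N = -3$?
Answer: $\frac{1}{73} \approx 0.013699$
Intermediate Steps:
$j{\left(l \right)} = 1$ ($j{\left(l \right)} = \frac{l + 3}{l + 3} = \frac{3 + l}{3 + l} = 1$)
$G{\left(C,O \right)} = -3 + C$ ($G{\left(C,O \right)} = C - 3 = -3 + C$)
$\frac{1}{23 + G{\left(j{\left(0 \right)},3 \right)} \left(-25\right)} = \frac{1}{23 + \left(-3 + 1\right) \left(-25\right)} = \frac{1}{23 - -50} = \frac{1}{23 + 50} = \frac{1}{73}$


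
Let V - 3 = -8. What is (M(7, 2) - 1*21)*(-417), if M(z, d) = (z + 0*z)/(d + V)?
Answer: 9730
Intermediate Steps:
V = -5 (V = 3 - 8 = -5)
M(z, d) = z/(-5 + d) (M(z, d) = (z + 0*z)/(d - 5) = (z + 0)/(-5 + d) = z/(-5 + d))
(M(7, 2) - 1*21)*(-417) = (7/(-5 + 2) - 1*21)*(-417) = (7/(-3) - 21)*(-417) = (7*(-⅓) - 21)*(-417) = (-7/3 - 21)*(-417) = -70/3*(-417) = 9730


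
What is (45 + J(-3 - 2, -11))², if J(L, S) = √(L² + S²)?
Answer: (45 + √146)² ≈ 3258.5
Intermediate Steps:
(45 + J(-3 - 2, -11))² = (45 + √((-3 - 2)² + (-11)²))² = (45 + √((-5)² + 121))² = (45 + √(25 + 121))² = (45 + √146)²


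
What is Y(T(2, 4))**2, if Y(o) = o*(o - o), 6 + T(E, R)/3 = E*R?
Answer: 0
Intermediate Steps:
T(E, R) = -18 + 3*E*R (T(E, R) = -18 + 3*(E*R) = -18 + 3*E*R)
Y(o) = 0 (Y(o) = o*0 = 0)
Y(T(2, 4))**2 = 0**2 = 0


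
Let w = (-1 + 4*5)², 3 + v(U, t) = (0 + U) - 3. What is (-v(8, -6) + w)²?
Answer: 128881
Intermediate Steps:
v(U, t) = -6 + U (v(U, t) = -3 + ((0 + U) - 3) = -3 + (U - 3) = -3 + (-3 + U) = -6 + U)
w = 361 (w = (-1 + 20)² = 19² = 361)
(-v(8, -6) + w)² = (-(-6 + 8) + 361)² = (-1*2 + 361)² = (-2 + 361)² = 359² = 128881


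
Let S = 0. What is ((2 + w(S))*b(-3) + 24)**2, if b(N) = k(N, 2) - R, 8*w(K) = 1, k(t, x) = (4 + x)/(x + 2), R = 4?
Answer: 89401/256 ≈ 349.22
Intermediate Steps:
k(t, x) = (4 + x)/(2 + x)
w(K) = 1/8 (w(K) = (1/8)*1 = 1/8)
b(N) = -5/2 (b(N) = (4 + 2)/(2 + 2) - 1*4 = 6/4 - 4 = (1/4)*6 - 4 = 3/2 - 4 = -5/2)
((2 + w(S))*b(-3) + 24)**2 = ((2 + 1/8)*(-5/2) + 24)**2 = ((17/8)*(-5/2) + 24)**2 = (-85/16 + 24)**2 = (299/16)**2 = 89401/256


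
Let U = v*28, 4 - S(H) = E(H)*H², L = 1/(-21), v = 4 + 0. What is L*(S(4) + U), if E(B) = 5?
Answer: -12/7 ≈ -1.7143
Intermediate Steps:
v = 4
L = -1/21 ≈ -0.047619
S(H) = 4 - 5*H²
U = 112 (U = 4*28 = 112)
L*(S(4) + U) = -((4 - 5*4²) + 112)/21 = -((4 - 5*16) + 112)/21 = -((4 - 80) + 112)/21 = -(-76 + 112)/21 = -1/21*36 = -12/7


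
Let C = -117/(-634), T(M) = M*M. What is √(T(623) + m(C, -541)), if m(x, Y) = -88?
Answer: √388041 ≈ 622.93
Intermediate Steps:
T(M) = M²
C = 117/634 (C = -117*(-1/634) = 117/634 ≈ 0.18454)
√(T(623) + m(C, -541)) = √(623² - 88) = √(388129 - 88) = √388041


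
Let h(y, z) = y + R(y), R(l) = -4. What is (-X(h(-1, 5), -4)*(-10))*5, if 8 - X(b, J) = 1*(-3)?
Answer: 550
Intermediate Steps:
h(y, z) = -4 + y (h(y, z) = y - 4 = -4 + y)
X(b, J) = 11 (X(b, J) = 8 - (-3) = 8 - 1*(-3) = 8 + 3 = 11)
(-X(h(-1, 5), -4)*(-10))*5 = (-1*11*(-10))*5 = -11*(-10)*5 = 110*5 = 550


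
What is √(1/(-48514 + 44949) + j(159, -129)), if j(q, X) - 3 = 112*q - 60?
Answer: √225601449410/3565 ≈ 133.23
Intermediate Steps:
j(q, X) = -57 + 112*q (j(q, X) = 3 + (112*q - 60) = 3 + (-60 + 112*q) = -57 + 112*q)
√(1/(-48514 + 44949) + j(159, -129)) = √(1/(-48514 + 44949) + (-57 + 112*159)) = √(1/(-3565) + (-57 + 17808)) = √(-1/3565 + 17751) = √(63282314/3565) = √225601449410/3565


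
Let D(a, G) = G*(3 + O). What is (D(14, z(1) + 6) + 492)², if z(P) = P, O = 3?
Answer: 285156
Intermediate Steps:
D(a, G) = 6*G (D(a, G) = G*(3 + 3) = G*6 = 6*G)
(D(14, z(1) + 6) + 492)² = (6*(1 + 6) + 492)² = (6*7 + 492)² = (42 + 492)² = 534² = 285156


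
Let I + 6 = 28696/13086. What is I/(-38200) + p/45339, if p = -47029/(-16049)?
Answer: 996006756847/6062321196397620 ≈ 0.00016429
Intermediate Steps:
p = 47029/16049 (p = -47029*(-1/16049) = 47029/16049 ≈ 2.9303)
I = -24910/6543 (I = -6 + 28696/13086 = -6 + 28696*(1/13086) = -6 + 14348/6543 = -24910/6543 ≈ -3.8071)
I/(-38200) + p/45339 = -24910/6543/(-38200) + (47029/16049)/45339 = -24910/6543*(-1/38200) + (47029/16049)*(1/45339) = 2491/24994260 + 47029/727645611 = 996006756847/6062321196397620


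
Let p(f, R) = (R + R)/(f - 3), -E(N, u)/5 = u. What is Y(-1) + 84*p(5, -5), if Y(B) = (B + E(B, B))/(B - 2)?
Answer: -1264/3 ≈ -421.33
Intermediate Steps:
E(N, u) = -5*u
Y(B) = -4*B/(-2 + B) (Y(B) = (B - 5*B)/(B - 2) = (-4*B)/(-2 + B) = -4*B/(-2 + B))
p(f, R) = 2*R/(-3 + f) (p(f, R) = (2*R)/(-3 + f) = 2*R/(-3 + f))
Y(-1) + 84*p(5, -5) = -4*(-1)/(-2 - 1) + 84*(2*(-5)/(-3 + 5)) = -4*(-1)/(-3) + 84*(2*(-5)/2) = -4*(-1)*(-⅓) + 84*(2*(-5)*(½)) = -4/3 + 84*(-5) = -4/3 - 420 = -1264/3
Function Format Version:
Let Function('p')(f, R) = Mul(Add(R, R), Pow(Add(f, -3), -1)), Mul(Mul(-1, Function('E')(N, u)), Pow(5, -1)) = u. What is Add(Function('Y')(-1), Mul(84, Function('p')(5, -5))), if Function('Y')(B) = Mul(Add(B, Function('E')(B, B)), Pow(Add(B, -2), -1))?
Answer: Rational(-1264, 3) ≈ -421.33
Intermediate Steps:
Function('E')(N, u) = Mul(-5, u)
Function('Y')(B) = Mul(-4, B, Pow(Add(-2, B), -1)) (Function('Y')(B) = Mul(Add(B, Mul(-5, B)), Pow(Add(B, -2), -1)) = Mul(Mul(-4, B), Pow(Add(-2, B), -1)) = Mul(-4, B, Pow(Add(-2, B), -1)))
Function('p')(f, R) = Mul(2, R, Pow(Add(-3, f), -1)) (Function('p')(f, R) = Mul(Mul(2, R), Pow(Add(-3, f), -1)) = Mul(2, R, Pow(Add(-3, f), -1)))
Add(Function('Y')(-1), Mul(84, Function('p')(5, -5))) = Add(Mul(-4, -1, Pow(Add(-2, -1), -1)), Mul(84, Mul(2, -5, Pow(Add(-3, 5), -1)))) = Add(Mul(-4, -1, Pow(-3, -1)), Mul(84, Mul(2, -5, Pow(2, -1)))) = Add(Mul(-4, -1, Rational(-1, 3)), Mul(84, Mul(2, -5, Rational(1, 2)))) = Add(Rational(-4, 3), Mul(84, -5)) = Add(Rational(-4, 3), -420) = Rational(-1264, 3)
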